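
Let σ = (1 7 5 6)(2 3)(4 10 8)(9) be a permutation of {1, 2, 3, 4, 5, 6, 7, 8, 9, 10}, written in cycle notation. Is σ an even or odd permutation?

even

The cycle lengths are 4, 3, 2, 1.
A cycle of length ℓ contributes ℓ−1 transpositions, so σ is a product of 3 + 2 + 1 = 6 transpositions — even.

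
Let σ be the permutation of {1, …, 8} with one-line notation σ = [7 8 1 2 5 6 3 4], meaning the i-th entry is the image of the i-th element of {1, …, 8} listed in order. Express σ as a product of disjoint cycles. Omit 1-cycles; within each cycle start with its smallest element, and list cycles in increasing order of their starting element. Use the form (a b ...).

From 1: 1 → 7 → 3 → 1, closing the cycle (1 7 3).
Continuing from each remaining unvisited element yields (1 7 3)(2 8 4).

(1 7 3)(2 8 4)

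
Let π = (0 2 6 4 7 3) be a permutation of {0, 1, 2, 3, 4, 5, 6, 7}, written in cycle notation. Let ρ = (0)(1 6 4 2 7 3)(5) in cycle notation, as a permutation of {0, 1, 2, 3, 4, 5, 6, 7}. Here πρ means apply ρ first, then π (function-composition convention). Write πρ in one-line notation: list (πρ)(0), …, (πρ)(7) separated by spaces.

(πρ)(x) = π(ρ(x)). Computing each image: π(ρ(0)) = π(0) = 2, π(ρ(1)) = π(6) = 4, π(ρ(2)) = π(7) = 3, π(ρ(3)) = π(1) = 1, π(ρ(4)) = π(2) = 6, π(ρ(5)) = π(5) = 5, π(ρ(6)) = π(4) = 7, π(ρ(7)) = π(3) = 0.
Hence πρ = [2 4 3 1 6 5 7 0].

2 4 3 1 6 5 7 0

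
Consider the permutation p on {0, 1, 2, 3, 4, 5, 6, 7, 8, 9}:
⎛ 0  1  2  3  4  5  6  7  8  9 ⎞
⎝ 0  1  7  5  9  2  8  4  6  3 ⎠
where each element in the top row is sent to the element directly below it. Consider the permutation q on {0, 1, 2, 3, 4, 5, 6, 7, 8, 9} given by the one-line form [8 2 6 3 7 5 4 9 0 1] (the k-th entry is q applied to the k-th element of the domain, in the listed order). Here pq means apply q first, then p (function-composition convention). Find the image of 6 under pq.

9

q(6) = 4, then p(4) = 9; composing gives (pq)(6) = 9.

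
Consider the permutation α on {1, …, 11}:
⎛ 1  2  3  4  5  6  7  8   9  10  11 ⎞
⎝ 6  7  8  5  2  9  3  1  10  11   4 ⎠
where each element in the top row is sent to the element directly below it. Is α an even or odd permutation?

In disjoint-cycle form the cycle lengths are 11.
A cycle is odd iff its length is even; α has 0 even-length cycles, so sgn(α) = (−1)^0 and α is even.

even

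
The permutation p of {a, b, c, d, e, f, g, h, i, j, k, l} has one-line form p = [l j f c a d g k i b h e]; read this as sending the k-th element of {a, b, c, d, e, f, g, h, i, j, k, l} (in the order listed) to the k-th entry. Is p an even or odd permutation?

even

In disjoint-cycle form the cycle lengths are 3, 3, 2, 2, 1, 1.
A cycle is odd iff its length is even; p has 2 even-length cycles, so sgn(p) = (−1)^2 and p is even.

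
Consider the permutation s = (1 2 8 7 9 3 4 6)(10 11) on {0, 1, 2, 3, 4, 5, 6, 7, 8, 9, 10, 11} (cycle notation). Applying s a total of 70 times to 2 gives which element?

6

2 lies in the 8-cycle (1 2 8 7 9 3 4 6).
Since the cycle has length 8, s^70 acts on it the same as s^6 (70 mod 8 = 6).
Advancing 6 steps from 2: 2 → 8 → 7 → 9 → 3 → 4 → 6.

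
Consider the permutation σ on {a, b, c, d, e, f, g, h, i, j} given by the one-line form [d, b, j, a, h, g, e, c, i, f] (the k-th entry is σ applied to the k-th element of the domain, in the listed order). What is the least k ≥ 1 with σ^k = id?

6

The disjoint-cycle form of σ has cycle lengths 6, 2, 1, 1.
The order of σ is the least common multiple of its cycle lengths: lcm(6, 2) = 6.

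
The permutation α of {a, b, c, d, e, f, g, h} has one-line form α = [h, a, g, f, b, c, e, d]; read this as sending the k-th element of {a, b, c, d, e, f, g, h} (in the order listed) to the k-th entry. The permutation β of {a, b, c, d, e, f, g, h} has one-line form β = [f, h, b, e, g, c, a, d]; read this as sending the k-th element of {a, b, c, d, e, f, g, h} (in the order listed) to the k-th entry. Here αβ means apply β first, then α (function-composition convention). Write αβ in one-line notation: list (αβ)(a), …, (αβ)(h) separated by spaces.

(αβ)(x) = α(β(x)). Computing each image: α(β(a)) = α(f) = c, α(β(b)) = α(h) = d, α(β(c)) = α(b) = a, α(β(d)) = α(e) = b, α(β(e)) = α(g) = e, α(β(f)) = α(c) = g, α(β(g)) = α(a) = h, α(β(h)) = α(d) = f.
Hence αβ = [c d a b e g h f].

c d a b e g h f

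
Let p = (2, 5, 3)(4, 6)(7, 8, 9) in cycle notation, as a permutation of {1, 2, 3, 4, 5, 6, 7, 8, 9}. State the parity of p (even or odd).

The cycle lengths are 3, 3, 2, 1.
A cycle is odd iff its length is even; p has 1 even-length cycle, so sgn(p) = (−1)^1 and p is odd.

odd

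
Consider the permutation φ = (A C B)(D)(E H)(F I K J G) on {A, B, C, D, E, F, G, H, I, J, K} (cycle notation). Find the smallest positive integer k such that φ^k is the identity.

30

The cycle type of φ is (5, 3, 2, 1).
The order of φ is the least common multiple of its cycle lengths: lcm(5, 3, 2) = 30.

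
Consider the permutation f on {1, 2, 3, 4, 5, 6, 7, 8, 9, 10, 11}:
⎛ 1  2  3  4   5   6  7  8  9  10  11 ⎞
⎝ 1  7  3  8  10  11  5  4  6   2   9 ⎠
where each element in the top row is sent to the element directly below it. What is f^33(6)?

6

Tracing 6 → 11 → … returns to 6 after 3 steps, so 6 lies in a 3-cycle (6, 11, 9).
Powers repeat with period 3 on this cycle, and 33 mod 3 = 0, so f^33(6) = f^0(6).
So f^33(6) = 6.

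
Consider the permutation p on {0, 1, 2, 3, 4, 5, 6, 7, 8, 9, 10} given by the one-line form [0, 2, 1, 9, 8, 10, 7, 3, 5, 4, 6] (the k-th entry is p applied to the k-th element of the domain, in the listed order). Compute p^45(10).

Tracing 10 → 6 → … returns to 10 after 8 steps, so 10 lies in an 8-cycle (3 9 4 8 5 10 6 7).
Powers repeat with period 8 on this cycle, and 45 mod 8 = 5, so p^45(10) = p^5(10).
Advancing 5 steps from 10: 10 → 6 → 7 → 3 → 9 → 4.

4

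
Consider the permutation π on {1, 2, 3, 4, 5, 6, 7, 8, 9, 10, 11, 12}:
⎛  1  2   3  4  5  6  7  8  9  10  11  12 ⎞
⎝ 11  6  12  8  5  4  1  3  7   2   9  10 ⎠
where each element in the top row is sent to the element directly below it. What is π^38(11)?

7

Tracing 11 → 9 → … returns to 11 after 4 steps, so 11 lies in a 4-cycle (1, 11, 9, 7).
On a 4-cycle, π^4 is the identity, so π^38 = π^2 there (38 ≡ 2 mod 4).
Stepping 2 places around the cycle: 11 → 9 → 7.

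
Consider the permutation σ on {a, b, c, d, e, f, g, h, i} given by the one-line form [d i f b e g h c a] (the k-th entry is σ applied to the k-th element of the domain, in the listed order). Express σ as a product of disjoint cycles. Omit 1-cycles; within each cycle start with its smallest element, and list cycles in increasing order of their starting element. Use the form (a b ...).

Iterating σ from a gives a → d → b → i → a; that is the 4-cycle (a d b i).
Repeating from the next unused element and collecting all non-trivial cycles gives (a d b i)(c f g h).

(a d b i)(c f g h)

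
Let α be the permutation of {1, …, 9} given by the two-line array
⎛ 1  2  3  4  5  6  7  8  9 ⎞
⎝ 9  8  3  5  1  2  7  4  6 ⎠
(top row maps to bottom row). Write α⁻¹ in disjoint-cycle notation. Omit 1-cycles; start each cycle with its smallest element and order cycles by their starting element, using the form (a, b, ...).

(1, 5, 4, 8, 2, 6, 9)

First write α in disjoint cycles: (1, 9, 6, 2, 8, 4, 5).
The inverse reverses every cycle; in canonical form, α⁻¹ = (1, 5, 4, 8, 2, 6, 9).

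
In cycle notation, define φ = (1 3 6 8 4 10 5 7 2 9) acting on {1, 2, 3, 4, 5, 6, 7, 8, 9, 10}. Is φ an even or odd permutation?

odd

The cycle lengths are 10.
A cycle is odd iff its length is even; φ has 1 even-length cycle, so sgn(φ) = (−1)^1 and φ is odd.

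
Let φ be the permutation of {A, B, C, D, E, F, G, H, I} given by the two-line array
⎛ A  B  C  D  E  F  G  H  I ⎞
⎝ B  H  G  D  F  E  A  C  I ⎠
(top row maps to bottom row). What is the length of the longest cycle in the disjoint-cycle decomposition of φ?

5

Decomposing into disjoint cycles gives (A B H C G)(E F); the longest has length 5.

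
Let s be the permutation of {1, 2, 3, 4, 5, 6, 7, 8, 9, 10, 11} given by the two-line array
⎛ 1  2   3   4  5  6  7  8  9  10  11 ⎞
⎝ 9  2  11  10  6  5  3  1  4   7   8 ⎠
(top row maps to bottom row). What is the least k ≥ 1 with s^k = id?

Decomposing into disjoint cycles gives cycle lengths 8, 2, 1.
The order is lcm(8, 2) = 8.

8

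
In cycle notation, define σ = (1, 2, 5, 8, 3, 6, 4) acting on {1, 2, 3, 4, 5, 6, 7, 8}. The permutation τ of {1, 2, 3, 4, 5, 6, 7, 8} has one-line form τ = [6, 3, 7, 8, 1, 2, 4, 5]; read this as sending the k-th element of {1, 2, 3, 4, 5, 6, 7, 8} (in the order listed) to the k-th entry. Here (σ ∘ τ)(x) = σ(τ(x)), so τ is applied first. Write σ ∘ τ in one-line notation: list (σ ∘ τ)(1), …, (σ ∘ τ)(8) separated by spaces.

(σ ∘ τ)(x) = σ(τ(x)). Computing each image: σ(τ(1)) = σ(6) = 4, σ(τ(2)) = σ(3) = 6, σ(τ(3)) = σ(7) = 7, σ(τ(4)) = σ(8) = 3, σ(τ(5)) = σ(1) = 2, σ(τ(6)) = σ(2) = 5, σ(τ(7)) = σ(4) = 1, σ(τ(8)) = σ(5) = 8.
Hence σ ∘ τ = [4 6 7 3 2 5 1 8].

4 6 7 3 2 5 1 8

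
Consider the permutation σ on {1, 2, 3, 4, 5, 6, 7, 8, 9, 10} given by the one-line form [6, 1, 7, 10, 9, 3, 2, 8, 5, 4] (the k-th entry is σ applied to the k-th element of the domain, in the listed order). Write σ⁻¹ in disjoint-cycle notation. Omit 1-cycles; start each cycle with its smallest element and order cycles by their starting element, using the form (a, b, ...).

The cycle decomposition of σ is (1, 6, 3, 7, 2)(4, 10)(5, 9).
Reversing each cycle (and rotating so the smallest element leads) gives σ⁻¹ = (1, 2, 7, 3, 6)(4, 10)(5, 9).

(1, 2, 7, 3, 6)(4, 10)(5, 9)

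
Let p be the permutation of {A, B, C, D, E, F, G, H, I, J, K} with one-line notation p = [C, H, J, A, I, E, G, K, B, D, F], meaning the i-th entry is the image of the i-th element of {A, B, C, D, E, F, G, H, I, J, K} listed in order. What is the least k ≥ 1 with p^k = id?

The disjoint-cycle form of p has cycle lengths 6, 4, 1.
The order is lcm(6, 4) = 12.

12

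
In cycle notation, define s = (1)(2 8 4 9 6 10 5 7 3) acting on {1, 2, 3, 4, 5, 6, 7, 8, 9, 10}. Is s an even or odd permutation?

The cycle lengths are 9, 1.
A cycle is odd iff its length is even; s has 0 even-length cycles, so sgn(s) = (−1)^0 and s is even.

even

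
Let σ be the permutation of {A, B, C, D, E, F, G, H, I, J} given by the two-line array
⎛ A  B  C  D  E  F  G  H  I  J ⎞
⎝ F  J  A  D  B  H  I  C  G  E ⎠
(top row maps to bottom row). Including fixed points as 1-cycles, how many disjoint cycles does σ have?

The cycle decomposition is (A, F, H, C)(B, J, E)(D)(G, I), which has 4 cycles (counting 1-cycles).

4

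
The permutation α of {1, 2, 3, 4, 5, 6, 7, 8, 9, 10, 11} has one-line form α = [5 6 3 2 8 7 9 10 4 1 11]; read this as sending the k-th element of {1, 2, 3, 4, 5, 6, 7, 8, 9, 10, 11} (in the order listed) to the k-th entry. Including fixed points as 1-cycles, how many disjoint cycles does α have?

4

The cycle decomposition is (1 5 8 10)(2 6 7 9 4)(3)(11), which has 4 cycles (counting 1-cycles).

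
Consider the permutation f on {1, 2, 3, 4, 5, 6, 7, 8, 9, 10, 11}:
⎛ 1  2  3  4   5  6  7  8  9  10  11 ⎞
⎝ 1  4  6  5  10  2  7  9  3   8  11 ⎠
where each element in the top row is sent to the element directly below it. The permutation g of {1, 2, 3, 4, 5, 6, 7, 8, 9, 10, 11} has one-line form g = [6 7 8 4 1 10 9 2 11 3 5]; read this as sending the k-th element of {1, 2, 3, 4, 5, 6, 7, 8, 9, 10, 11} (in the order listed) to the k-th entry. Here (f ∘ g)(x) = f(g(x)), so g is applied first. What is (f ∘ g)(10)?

(f ∘ g)(10) = f(g(10)). g(10) = 3, then f(3) = 6. So (f ∘ g)(10) = 6.

6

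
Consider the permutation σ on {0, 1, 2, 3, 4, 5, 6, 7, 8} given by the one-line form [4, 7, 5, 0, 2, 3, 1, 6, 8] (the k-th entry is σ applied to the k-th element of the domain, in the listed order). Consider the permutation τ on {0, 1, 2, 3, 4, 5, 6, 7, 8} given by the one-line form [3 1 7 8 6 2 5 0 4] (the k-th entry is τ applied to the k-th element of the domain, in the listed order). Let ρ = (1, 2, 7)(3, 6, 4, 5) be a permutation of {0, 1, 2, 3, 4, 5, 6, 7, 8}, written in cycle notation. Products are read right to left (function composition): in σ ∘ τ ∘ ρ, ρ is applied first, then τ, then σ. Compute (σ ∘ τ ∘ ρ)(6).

(σ ∘ τ ∘ ρ)(6) = σ(τ(ρ(6))). ρ(6) = 4, then τ(4) = 6, then σ(6) = 1, so the result is 1.

1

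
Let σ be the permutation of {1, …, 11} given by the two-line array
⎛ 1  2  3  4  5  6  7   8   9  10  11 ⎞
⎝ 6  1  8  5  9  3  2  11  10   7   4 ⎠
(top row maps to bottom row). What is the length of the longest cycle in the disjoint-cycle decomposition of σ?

Decomposing into disjoint cycles gives (1, 6, 3, 8, 11, 4, 5, 9, 10, 7, 2); the longest has length 11.

11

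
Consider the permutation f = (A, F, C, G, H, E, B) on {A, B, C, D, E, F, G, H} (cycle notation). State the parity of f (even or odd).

even

The cycle lengths are 7, 1.
A cycle is odd iff its length is even; f has 0 even-length cycles, so sgn(f) = (−1)^0 and f is even.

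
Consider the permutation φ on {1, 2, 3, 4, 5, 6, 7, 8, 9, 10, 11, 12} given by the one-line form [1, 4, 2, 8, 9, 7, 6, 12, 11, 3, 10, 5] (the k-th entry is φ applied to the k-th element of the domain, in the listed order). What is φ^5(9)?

Tracing 9 → 11 → … returns to 9 after 9 steps, so 9 lies in a 9-cycle (2, 4, 8, 12, 5, 9, 11, 10, 3).
Stepping 5 places around the cycle: 9 → 11 → 10 → 3 → 2 → 4.

4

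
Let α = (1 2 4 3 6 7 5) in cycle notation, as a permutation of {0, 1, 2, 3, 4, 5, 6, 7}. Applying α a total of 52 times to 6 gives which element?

1

6 lies in the 7-cycle (1 2 4 3 6 7 5).
Powers repeat with period 7 on this cycle, and 52 mod 7 = 3, so α^52(6) = α^3(6).
Advancing 3 steps from 6: 6 → 7 → 5 → 1.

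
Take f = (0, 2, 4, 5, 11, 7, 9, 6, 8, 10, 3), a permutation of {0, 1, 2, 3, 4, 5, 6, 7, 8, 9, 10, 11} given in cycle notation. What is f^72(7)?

0

7 lies in the 11-cycle (0, 2, 4, 5, 11, 7, 9, 6, 8, 10, 3).
Since the cycle has length 11, f^72 acts on it the same as f^6 (72 mod 11 = 6).
Stepping 6 places around the cycle: 7 → 9 → 6 → 8 → 10 → 3 → 0.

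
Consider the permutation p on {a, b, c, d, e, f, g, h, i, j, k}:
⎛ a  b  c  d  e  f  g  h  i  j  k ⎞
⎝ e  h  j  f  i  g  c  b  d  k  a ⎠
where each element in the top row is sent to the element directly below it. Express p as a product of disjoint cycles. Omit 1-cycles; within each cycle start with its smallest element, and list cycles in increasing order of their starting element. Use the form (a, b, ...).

(a, e, i, d, f, g, c, j, k)(b, h)

Start at a and follow images: a → e → i → d → f → g → c → j → k → a, giving the cycle (a, e, i, d, f, g, c, j, k).
Continuing from each remaining unvisited element yields (a, e, i, d, f, g, c, j, k)(b, h).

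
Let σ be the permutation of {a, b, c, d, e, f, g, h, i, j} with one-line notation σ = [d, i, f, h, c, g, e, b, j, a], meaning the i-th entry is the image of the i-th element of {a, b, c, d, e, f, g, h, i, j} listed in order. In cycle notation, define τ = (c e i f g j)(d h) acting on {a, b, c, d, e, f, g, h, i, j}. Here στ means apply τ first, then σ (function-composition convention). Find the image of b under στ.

i

First apply τ: τ(b) = b, then σ(b) = i. Thus (στ)(b) = i.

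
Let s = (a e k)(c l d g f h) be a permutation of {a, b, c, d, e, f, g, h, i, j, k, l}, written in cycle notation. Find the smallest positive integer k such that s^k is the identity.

The disjoint cycles have lengths 6, 3, 1, 1, 1.
Since disjoint cycles commute, ord(s) = lcm(6, 3) = 6.

6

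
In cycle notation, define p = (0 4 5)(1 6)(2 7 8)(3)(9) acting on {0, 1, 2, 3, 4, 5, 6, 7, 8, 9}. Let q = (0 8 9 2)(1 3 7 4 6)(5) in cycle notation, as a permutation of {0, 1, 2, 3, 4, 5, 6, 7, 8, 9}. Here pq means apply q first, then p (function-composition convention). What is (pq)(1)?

3

q(1) = 3, then p(3) = 3; composing gives (pq)(1) = 3.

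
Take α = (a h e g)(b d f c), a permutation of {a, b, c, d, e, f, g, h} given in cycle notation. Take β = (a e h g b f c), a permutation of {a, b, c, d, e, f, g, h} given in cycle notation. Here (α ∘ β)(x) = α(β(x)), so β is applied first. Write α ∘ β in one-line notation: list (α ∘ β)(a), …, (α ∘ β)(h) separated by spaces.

(α ∘ β)(x) = α(β(x)). Computing each image: α(β(a)) = α(e) = g, α(β(b)) = α(f) = c, α(β(c)) = α(a) = h, α(β(d)) = α(d) = f, α(β(e)) = α(h) = e, α(β(f)) = α(c) = b, α(β(g)) = α(b) = d, α(β(h)) = α(g) = a.
Hence α ∘ β = [g c h f e b d a].

g c h f e b d a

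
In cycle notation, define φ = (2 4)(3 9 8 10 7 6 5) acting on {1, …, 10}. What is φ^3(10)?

5

10 lies in the 7-cycle (3 9 8 10 7 6 5).
Stepping 3 places around the cycle: 10 → 7 → 6 → 5.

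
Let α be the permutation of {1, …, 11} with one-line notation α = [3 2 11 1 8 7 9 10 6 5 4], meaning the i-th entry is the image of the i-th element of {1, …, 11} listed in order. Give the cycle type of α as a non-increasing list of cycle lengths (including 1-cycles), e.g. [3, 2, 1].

The disjoint cycles are (1 3 11 4)(2)(5 8 10)(6 7 9), with lengths 4, 3, 3, 1 in non-increasing order.

[4, 3, 3, 1]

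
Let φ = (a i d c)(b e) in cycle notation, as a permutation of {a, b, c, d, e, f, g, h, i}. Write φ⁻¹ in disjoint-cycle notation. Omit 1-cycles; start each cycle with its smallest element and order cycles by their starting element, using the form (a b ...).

If φ sends a → b within a cycle, φ⁻¹ sends b → a; equivalently, reverse each cycle.
After reversing and putting each cycle's least element first, φ⁻¹ = (a c d i)(b e).

(a c d i)(b e)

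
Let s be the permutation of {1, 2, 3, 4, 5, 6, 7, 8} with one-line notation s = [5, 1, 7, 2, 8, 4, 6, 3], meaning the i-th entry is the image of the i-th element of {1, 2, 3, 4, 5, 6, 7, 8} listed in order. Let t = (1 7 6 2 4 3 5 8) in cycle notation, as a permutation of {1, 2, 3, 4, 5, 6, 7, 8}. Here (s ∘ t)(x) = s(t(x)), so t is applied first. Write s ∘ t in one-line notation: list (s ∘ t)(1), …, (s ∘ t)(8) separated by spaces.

6 2 8 7 3 1 4 5

Chase each element through t then s: 1 → 7 → 6; 2 → 4 → 2; 3 → 5 → 8; 4 → 3 → 7; 5 → 8 → 3; 6 → 2 → 1; 7 → 6 → 4; 8 → 1 → 5.
So s ∘ t in one-line form is 6 2 8 7 3 1 4 5.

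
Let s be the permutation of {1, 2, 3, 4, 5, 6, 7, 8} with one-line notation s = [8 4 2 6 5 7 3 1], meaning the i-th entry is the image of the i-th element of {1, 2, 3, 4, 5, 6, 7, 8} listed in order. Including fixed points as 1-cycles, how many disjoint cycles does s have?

The cycle decomposition is (1 8)(2 4 6 7 3)(5), which has 3 cycles (counting 1-cycles).

3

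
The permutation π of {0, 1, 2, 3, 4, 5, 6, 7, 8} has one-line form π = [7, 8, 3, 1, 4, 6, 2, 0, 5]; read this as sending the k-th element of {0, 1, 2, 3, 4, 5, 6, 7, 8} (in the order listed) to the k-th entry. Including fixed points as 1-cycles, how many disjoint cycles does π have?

3

The cycle decomposition is (0 7)(1 8 5 6 2 3)(4), which has 3 cycles (counting 1-cycles).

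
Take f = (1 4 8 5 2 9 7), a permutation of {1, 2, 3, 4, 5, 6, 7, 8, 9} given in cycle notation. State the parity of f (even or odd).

The cycle lengths are 7, 1, 1.
A cycle of length ℓ contributes ℓ−1 transpositions, so f is a product of 6 transpositions — even.

even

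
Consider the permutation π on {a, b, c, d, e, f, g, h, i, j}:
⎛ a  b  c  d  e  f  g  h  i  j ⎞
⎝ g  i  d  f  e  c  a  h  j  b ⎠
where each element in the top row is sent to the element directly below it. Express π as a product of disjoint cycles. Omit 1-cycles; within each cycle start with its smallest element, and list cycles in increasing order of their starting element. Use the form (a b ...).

Iterating π from a gives a → g → a; that is the 2-cycle (a g).
Repeating from the next unused element and collecting all non-trivial cycles gives (a g)(b i j)(c d f).

(a g)(b i j)(c d f)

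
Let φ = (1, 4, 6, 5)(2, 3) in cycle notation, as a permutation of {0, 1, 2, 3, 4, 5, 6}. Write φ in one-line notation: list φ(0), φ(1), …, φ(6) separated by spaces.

0 4 3 2 6 1 5

Reading each image from the cycles: 0→0, 1→4, 2→3, 3→2, 4→6, 5→1, 6→5.
Listing these in domain order gives 0 4 3 2 6 1 5.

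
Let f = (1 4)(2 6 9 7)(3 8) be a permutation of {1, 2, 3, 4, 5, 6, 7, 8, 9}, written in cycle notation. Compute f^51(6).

2

6 lies in the 4-cycle (2 6 9 7).
Since the cycle has length 4, f^51 acts on it the same as f^3 (51 mod 4 = 3).
Stepping 3 places around the cycle: 6 → 9 → 7 → 2.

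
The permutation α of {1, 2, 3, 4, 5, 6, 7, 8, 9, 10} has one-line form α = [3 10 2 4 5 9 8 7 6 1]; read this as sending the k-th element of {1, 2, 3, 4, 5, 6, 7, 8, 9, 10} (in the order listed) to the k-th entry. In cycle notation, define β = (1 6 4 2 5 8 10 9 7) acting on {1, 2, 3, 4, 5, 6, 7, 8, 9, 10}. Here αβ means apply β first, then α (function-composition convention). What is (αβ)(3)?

β(3) = 3, then α(3) = 2; composing gives (αβ)(3) = 2.

2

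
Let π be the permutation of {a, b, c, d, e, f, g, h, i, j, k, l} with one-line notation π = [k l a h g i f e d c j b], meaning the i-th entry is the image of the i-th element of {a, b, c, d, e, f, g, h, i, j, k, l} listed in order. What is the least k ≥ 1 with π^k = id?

12

Writing π as disjoint cycles, the cycle lengths are 6, 4, 2.
The order of π is the least common multiple of its cycle lengths: lcm(6, 4, 2) = 12.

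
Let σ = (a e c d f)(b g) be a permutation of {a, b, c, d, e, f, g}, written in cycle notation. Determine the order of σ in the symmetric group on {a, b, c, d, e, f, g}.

10

The cycle type of σ is (5, 2).
The order is lcm(5, 2) = 10.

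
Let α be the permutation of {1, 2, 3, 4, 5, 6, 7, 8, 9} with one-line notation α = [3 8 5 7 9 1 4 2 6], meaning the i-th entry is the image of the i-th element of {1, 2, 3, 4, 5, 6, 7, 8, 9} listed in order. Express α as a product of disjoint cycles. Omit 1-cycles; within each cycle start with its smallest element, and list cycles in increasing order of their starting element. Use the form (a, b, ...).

From 1: 1 → 3 → 5 → 9 → 6 → 1, closing the cycle (1, 3, 5, 9, 6).
Continuing from each remaining unvisited element yields (1, 3, 5, 9, 6)(2, 8)(4, 7).

(1, 3, 5, 9, 6)(2, 8)(4, 7)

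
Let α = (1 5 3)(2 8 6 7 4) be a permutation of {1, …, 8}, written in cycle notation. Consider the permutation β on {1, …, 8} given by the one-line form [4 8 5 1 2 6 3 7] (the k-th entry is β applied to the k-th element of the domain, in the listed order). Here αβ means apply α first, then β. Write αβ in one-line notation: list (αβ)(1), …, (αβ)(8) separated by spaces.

(αβ)(x) = β(α(x)). Computing each image: β(α(1)) = β(5) = 2, β(α(2)) = β(8) = 7, β(α(3)) = β(1) = 4, β(α(4)) = β(2) = 8, β(α(5)) = β(3) = 5, β(α(6)) = β(7) = 3, β(α(7)) = β(4) = 1, β(α(8)) = β(6) = 6.
Hence αβ = [2 7 4 8 5 3 1 6].

2 7 4 8 5 3 1 6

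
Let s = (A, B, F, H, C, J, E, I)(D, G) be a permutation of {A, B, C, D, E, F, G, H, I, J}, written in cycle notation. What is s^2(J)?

J lies in the 8-cycle (A, B, F, H, C, J, E, I).
Stepping 2 places around the cycle: J → E → I.

I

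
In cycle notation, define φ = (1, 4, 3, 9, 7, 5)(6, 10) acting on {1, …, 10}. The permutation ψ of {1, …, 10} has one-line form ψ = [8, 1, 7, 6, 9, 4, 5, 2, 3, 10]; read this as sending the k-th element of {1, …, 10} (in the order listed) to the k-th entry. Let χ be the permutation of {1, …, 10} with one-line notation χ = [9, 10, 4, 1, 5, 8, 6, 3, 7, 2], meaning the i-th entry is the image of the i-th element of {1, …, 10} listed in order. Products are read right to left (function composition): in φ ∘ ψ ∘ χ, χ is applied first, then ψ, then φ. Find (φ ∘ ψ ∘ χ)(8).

5

(φ ∘ ψ ∘ χ)(8) = φ(ψ(χ(8))). χ(8) = 3, then ψ(3) = 7, then φ(7) = 5, so the result is 5.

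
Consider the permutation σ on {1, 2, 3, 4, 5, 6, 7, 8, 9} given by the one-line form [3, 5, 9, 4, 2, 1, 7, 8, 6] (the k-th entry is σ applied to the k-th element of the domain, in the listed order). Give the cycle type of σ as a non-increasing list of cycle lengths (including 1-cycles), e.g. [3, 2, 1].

[4, 2, 1, 1, 1]

The disjoint cycles are (1 3 9 6)(2 5)(4)(7)(8), with lengths 4, 2, 1, 1, 1 in non-increasing order.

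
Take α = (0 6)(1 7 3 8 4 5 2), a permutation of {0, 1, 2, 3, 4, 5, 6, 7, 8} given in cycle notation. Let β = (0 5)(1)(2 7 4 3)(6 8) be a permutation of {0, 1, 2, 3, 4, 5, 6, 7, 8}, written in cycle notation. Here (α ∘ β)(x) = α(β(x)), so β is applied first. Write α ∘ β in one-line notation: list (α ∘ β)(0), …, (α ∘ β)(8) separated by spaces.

Chase each element through β then α: 0 → 5 → 2; 1 → 1 → 7; 2 → 7 → 3; 3 → 2 → 1; 4 → 3 → 8; 5 → 0 → 6; 6 → 8 → 4; 7 → 4 → 5; 8 → 6 → 0.
So α ∘ β in one-line form is 2 7 3 1 8 6 4 5 0.

2 7 3 1 8 6 4 5 0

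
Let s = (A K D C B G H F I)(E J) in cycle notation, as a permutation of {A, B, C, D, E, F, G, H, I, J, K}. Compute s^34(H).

H lies in the 9-cycle (A K D C B G H F I).
On a 9-cycle, s^9 is the identity, so s^34 = s^7 there (34 ≡ 7 mod 9).
Advancing 7 steps from H: H → F → I → A → K → D → C → B.

B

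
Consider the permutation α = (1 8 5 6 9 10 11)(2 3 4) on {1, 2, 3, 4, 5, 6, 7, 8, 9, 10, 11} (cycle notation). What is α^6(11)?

10

11 lies in the 7-cycle (1 8 5 6 9 10 11).
Advancing 6 steps from 11: 11 → 1 → 8 → 5 → 6 → 9 → 10.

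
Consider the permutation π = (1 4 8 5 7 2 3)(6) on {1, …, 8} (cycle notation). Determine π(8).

8 appears in (1 4 8 5 7 2 3); the next entry (wrapping around) is 5.

5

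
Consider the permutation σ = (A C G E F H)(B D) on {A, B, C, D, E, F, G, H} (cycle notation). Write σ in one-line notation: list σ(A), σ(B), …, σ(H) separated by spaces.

C D G B F H E A

Reading each image from the cycles: A→C, B→D, C→G, D→B, E→F, F→H, G→E, H→A.
Listing these in domain order gives C D G B F H E A.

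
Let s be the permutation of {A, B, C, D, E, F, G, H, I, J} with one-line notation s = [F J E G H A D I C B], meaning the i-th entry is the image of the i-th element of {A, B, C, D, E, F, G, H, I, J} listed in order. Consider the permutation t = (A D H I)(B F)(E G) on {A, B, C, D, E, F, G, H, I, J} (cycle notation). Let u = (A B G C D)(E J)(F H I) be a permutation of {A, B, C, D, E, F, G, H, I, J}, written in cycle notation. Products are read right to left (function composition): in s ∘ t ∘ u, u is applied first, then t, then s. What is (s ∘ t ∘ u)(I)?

J

Apply the permutations in order: u(I) = F, then t(F) = B, then s(B) = J. So (s ∘ t ∘ u)(I) = J.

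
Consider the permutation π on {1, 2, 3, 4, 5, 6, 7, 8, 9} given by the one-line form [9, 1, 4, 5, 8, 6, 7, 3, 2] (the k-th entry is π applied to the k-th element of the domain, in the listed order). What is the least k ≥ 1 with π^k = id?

12

The disjoint-cycle form of π has cycle lengths 4, 3, 1, 1.
Since disjoint cycles commute, ord(π) = lcm(4, 3) = 12.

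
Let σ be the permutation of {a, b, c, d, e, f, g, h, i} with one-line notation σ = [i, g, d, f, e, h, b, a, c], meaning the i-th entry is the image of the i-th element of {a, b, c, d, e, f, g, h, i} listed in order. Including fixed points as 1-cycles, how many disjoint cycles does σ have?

The cycle decomposition is (a, i, c, d, f, h)(b, g)(e), which has 3 cycles (counting 1-cycles).

3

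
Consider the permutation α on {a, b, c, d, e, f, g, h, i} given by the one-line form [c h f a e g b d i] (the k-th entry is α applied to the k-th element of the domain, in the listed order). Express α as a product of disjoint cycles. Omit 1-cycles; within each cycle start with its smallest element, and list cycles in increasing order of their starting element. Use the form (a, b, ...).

Start at a and follow images: a → c → f → g → b → h → d → a, giving the cycle (a, c, f, g, b, h, d).
Repeating from the next unused element and collecting all non-trivial cycles gives (a, c, f, g, b, h, d).

(a, c, f, g, b, h, d)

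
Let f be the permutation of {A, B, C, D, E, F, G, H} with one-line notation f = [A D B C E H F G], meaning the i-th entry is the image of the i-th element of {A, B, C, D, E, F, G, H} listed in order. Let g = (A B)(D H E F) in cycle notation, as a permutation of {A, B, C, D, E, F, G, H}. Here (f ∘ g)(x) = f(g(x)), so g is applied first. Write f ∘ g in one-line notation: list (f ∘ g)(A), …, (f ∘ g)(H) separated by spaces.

(f ∘ g)(x) = f(g(x)). Computing each image: f(g(A)) = f(B) = D, f(g(B)) = f(A) = A, f(g(C)) = f(C) = B, f(g(D)) = f(H) = G, f(g(E)) = f(F) = H, f(g(F)) = f(D) = C, f(g(G)) = f(G) = F, f(g(H)) = f(E) = E.
Hence f ∘ g = [D A B G H C F E].

D A B G H C F E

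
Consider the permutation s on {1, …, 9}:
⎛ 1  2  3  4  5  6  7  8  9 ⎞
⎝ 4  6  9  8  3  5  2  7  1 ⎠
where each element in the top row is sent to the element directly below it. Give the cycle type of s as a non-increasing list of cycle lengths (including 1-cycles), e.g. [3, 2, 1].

[9]

The disjoint cycles are (1 4 8 7 2 6 5 3 9), with lengths 9 in non-increasing order.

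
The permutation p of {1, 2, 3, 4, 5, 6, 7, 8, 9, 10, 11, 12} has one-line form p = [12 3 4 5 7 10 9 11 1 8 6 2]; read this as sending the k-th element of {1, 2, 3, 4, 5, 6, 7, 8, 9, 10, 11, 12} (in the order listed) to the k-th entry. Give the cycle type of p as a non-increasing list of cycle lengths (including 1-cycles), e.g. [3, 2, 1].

The disjoint cycles are (1 12 2 3 4 5 7 9)(6 10 8 11), with lengths 8, 4 in non-increasing order.

[8, 4]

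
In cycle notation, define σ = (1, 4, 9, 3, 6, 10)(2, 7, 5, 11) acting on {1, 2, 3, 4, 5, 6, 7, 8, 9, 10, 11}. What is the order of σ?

The cycle type of σ is (6, 4, 1).
Since disjoint cycles commute, ord(σ) = lcm(6, 4) = 12.

12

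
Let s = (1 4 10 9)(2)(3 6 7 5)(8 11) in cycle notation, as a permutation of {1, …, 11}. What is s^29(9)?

9 lies in the 4-cycle (1 4 10 9).
On a 4-cycle, s^4 is the identity, so s^29 = s^1 there (29 ≡ 1 mod 4).
Stepping 1 place around the cycle: 9 → 1.

1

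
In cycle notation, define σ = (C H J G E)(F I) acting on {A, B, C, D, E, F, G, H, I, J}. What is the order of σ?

10

The disjoint cycles have lengths 5, 2, 1, 1, 1.
The order is lcm(5, 2) = 10.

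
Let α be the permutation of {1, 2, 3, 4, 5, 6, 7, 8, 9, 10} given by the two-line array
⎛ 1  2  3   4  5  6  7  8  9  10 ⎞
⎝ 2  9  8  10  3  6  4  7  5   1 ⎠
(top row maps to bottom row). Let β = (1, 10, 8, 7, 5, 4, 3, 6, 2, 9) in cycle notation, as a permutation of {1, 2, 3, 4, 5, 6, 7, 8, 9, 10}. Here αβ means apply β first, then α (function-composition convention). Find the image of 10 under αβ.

7

β(10) = 8, then α(8) = 7; composing gives (αβ)(10) = 7.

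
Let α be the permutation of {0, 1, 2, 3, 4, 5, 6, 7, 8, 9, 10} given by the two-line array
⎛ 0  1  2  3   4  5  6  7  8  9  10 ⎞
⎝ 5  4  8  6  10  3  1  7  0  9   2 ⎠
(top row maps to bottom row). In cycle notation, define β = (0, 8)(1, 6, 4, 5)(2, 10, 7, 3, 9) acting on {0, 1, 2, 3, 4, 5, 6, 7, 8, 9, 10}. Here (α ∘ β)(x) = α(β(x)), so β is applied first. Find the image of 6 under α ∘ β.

β(6) = 4, then α(4) = 10; composing gives (α ∘ β)(6) = 10.

10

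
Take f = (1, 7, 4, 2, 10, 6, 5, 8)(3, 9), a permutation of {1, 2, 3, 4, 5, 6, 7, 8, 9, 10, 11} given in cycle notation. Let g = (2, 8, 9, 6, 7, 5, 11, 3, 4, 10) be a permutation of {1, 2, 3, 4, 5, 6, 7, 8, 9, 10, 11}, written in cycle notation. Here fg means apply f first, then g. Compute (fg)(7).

First apply f: f(7) = 4, then g(4) = 10. Thus (fg)(7) = 10.

10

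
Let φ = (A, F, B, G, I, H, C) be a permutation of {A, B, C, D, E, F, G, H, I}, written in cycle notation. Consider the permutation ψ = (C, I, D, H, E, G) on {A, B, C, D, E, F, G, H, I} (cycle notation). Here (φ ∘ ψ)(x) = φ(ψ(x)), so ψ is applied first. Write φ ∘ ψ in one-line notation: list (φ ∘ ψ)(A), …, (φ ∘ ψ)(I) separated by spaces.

F G H C I B A E D

(φ ∘ ψ)(x) = φ(ψ(x)). Computing each image: φ(ψ(A)) = φ(A) = F, φ(ψ(B)) = φ(B) = G, φ(ψ(C)) = φ(I) = H, φ(ψ(D)) = φ(H) = C, φ(ψ(E)) = φ(G) = I, φ(ψ(F)) = φ(F) = B, φ(ψ(G)) = φ(C) = A, φ(ψ(H)) = φ(E) = E, φ(ψ(I)) = φ(D) = D.
Hence φ ∘ ψ = [F G H C I B A E D].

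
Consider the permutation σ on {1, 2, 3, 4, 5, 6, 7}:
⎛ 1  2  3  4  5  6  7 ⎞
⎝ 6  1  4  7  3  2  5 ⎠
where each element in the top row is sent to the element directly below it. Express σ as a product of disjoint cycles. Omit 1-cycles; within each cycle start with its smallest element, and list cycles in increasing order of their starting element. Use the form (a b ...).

From 1: 1 → 6 → 2 → 1, closing the cycle (1 6 2).
Continuing from each remaining unvisited element yields (1 6 2)(3 4 7 5).

(1 6 2)(3 4 7 5)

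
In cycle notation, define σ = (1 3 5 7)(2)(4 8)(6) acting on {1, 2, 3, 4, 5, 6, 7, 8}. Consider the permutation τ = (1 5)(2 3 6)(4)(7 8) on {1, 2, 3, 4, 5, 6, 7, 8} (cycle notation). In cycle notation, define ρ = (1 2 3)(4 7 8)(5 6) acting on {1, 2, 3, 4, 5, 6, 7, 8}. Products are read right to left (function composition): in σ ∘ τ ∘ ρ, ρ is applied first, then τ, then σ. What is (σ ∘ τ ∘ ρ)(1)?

Apply the permutations in order: ρ(1) = 2, then τ(2) = 3, then σ(3) = 5. So (σ ∘ τ ∘ ρ)(1) = 5.

5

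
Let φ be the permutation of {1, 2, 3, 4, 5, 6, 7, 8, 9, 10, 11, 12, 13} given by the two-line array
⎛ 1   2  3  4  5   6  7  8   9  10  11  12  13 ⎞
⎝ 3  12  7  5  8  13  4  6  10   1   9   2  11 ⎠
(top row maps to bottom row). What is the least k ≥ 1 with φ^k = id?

22

The disjoint-cycle form of φ has cycle lengths 11, 2.
Since disjoint cycles commute, ord(φ) = lcm(11, 2) = 22.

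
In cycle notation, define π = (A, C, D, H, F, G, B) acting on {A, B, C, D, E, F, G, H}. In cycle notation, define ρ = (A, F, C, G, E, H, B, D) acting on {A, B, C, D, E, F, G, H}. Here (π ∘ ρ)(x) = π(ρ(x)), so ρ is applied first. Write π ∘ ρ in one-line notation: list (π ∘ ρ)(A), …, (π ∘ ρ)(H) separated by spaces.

G H B C F D E A

(π ∘ ρ)(x) = π(ρ(x)). Computing each image: π(ρ(A)) = π(F) = G, π(ρ(B)) = π(D) = H, π(ρ(C)) = π(G) = B, π(ρ(D)) = π(A) = C, π(ρ(E)) = π(H) = F, π(ρ(F)) = π(C) = D, π(ρ(G)) = π(E) = E, π(ρ(H)) = π(B) = A.
Hence π ∘ ρ = [G H B C F D E A].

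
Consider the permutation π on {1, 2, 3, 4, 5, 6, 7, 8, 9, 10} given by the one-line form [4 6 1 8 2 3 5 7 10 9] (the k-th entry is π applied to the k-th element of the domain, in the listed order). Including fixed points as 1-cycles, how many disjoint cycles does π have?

The cycle decomposition is (1, 4, 8, 7, 5, 2, 6, 3)(9, 10), which has 2 cycles (counting 1-cycles).

2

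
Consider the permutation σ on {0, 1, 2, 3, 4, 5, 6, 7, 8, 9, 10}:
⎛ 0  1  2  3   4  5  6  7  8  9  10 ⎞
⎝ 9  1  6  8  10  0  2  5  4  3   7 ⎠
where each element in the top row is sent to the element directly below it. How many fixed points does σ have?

1

The fixed points (elements with σ(x) = x) are {1}, so there is 1.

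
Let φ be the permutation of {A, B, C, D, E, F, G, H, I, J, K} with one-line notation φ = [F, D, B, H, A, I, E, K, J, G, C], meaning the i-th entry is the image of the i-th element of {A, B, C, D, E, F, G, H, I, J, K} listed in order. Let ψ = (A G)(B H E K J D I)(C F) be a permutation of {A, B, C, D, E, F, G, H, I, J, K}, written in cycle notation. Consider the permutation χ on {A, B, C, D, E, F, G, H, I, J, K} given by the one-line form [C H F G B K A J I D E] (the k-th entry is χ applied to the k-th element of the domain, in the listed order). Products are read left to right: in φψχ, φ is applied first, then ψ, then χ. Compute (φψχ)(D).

Apply the permutations in order: φ(D) = H, then ψ(H) = E, then χ(E) = B. So (φψχ)(D) = B.

B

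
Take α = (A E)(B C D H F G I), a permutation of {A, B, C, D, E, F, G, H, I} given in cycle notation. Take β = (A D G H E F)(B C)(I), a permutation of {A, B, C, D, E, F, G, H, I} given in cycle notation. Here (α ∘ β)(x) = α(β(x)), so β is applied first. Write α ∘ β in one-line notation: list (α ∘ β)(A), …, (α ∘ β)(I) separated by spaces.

Chase each element through β then α: A → D → H; B → C → D; C → B → C; D → G → I; E → F → G; F → A → E; G → H → F; H → E → A; I → I → B.
Collecting the images, α ∘ β = [H D C I G E F A B].

H D C I G E F A B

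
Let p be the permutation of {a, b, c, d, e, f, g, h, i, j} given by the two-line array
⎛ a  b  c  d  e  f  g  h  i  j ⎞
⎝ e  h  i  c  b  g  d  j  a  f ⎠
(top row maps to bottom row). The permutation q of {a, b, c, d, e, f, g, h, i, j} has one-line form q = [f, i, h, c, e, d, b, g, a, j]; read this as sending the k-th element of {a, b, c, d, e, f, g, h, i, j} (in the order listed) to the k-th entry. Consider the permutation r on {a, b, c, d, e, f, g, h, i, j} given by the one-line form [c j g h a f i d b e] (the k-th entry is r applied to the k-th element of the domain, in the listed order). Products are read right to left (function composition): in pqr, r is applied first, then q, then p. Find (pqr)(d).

d

Apply the permutations in order: r(d) = h, then q(h) = g, then p(g) = d. So (pqr)(d) = d.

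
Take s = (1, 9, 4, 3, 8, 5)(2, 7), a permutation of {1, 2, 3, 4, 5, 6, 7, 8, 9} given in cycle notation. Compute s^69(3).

1

3 lies in the 6-cycle (1, 9, 4, 3, 8, 5).
Since the cycle has length 6, s^69 acts on it the same as s^3 (69 mod 6 = 3).
Advancing 3 steps from 3: 3 → 8 → 5 → 1.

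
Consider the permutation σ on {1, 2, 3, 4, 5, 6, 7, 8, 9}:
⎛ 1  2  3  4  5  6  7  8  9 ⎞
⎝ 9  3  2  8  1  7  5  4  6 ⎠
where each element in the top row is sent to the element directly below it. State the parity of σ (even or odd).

even

In disjoint-cycle form the cycle lengths are 5, 2, 2.
A cycle of length ℓ contributes ℓ−1 transpositions, so σ is a product of 4 + 1 + 1 = 6 transpositions — even.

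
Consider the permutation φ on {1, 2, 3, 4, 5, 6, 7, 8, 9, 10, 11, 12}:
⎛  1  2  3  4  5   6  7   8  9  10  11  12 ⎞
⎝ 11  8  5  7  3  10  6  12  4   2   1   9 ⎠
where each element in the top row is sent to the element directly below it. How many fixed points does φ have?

No element satisfies φ(x) = x, so there are 0 fixed points.

0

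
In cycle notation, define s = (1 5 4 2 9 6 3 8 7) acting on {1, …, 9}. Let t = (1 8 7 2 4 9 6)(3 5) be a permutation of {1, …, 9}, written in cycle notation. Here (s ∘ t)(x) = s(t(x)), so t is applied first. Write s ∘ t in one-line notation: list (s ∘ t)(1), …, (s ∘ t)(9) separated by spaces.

7 2 4 6 8 5 9 1 3

(s ∘ t)(x) = s(t(x)). Computing each image: s(t(1)) = s(8) = 7, s(t(2)) = s(4) = 2, s(t(3)) = s(5) = 4, s(t(4)) = s(9) = 6, s(t(5)) = s(3) = 8, s(t(6)) = s(1) = 5, s(t(7)) = s(2) = 9, s(t(8)) = s(7) = 1, s(t(9)) = s(6) = 3.
Hence s ∘ t = [7 2 4 6 8 5 9 1 3].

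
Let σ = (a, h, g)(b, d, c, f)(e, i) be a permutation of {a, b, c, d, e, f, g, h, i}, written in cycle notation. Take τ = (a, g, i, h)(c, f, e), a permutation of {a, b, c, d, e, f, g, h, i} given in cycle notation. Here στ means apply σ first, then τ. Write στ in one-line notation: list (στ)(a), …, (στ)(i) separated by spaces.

a d e f h b g i c

For each element, apply σ then τ: a → h → a; b → d → d; c → f → e; d → c → f; e → i → h; f → b → b; g → a → g; h → g → i; i → e → c.
Collecting the images, στ = [a d e f h b g i c].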